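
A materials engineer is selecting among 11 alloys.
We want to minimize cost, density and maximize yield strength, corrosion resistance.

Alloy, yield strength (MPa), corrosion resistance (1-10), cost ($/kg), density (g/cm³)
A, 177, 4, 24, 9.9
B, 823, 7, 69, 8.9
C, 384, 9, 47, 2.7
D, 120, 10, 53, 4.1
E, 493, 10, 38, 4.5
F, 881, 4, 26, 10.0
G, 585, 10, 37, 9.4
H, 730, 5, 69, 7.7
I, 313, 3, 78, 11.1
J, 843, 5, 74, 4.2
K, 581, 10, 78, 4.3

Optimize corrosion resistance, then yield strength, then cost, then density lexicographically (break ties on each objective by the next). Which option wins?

First maximize corrosion resistance: best is 10, kept {D, E, G, K}.
Then maximize yield strength: best is 585, kept {G}.

G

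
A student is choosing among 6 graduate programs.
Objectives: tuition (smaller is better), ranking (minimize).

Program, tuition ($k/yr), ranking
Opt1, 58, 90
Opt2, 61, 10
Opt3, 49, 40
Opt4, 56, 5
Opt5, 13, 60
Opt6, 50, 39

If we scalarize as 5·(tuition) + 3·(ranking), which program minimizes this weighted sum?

Opt5

Opt1: 5·58 + 3·90 = 560
Opt2: 5·61 + 3·10 = 335
Opt3: 5·49 + 3·40 = 365
Opt4: 5·56 + 3·5 = 295
Opt5: 5·13 + 3·60 = 245
Opt6: 5·50 + 3·39 = 367
Lowest: Opt5 at 245.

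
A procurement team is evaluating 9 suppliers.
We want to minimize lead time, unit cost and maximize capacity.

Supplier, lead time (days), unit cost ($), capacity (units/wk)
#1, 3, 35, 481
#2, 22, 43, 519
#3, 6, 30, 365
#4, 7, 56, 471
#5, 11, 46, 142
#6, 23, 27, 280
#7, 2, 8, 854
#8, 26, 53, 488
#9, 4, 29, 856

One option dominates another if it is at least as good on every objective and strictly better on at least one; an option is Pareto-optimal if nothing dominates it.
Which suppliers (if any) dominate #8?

#2, #7, #9

#2: lead time 22≤26, unit cost 43≤53, capacity 519≥488 — dominates #8.
#7: lead time 2≤26, unit cost 8≤53, capacity 854≥488 — dominates #8.
#9: lead time 4≤26, unit cost 29≤53, capacity 856≥488 — dominates #8.
Others (#1, #3, #4, #5, #6) are each worse than #8 on at least one objective.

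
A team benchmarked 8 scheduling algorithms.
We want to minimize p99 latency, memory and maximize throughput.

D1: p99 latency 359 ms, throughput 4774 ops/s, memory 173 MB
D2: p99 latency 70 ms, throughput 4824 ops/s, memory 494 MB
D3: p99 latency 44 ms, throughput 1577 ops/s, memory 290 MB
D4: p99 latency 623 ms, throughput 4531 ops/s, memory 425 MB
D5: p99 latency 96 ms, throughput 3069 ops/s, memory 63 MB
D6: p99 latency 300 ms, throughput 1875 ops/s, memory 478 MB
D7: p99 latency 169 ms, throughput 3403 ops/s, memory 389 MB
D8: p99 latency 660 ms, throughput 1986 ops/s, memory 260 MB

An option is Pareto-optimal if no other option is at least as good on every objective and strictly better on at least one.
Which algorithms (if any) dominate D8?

D1, D5

D1: p99 latency 359≤660, throughput 4774≥1986, memory 173≤260 — dominates D8.
D5: p99 latency 96≤660, throughput 3069≥1986, memory 63≤260 — dominates D8.
Others (D2, D3, D4, D6, D7) are each worse than D8 on at least one objective.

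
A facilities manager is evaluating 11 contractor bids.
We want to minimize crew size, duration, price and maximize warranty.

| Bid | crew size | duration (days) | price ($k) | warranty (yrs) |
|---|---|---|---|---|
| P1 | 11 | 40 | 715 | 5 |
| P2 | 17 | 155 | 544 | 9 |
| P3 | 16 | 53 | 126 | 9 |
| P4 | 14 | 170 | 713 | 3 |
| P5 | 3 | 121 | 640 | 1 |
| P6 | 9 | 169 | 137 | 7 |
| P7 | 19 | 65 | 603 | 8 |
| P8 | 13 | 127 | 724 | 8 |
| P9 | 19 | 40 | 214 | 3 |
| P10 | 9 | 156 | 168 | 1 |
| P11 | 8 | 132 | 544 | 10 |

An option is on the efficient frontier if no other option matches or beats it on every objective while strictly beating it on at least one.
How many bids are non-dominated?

8

P1: not dominated.
P2: dominated by P3 (crew size 16≤17, duration 53≤155, price 126≤544, warranty 9≥9).
P3: not dominated (best price).
P4: dominated by P6 (crew size 9≤14, duration 169≤170, price 137≤713, warranty 7≥3).
P5: not dominated (best crew size).
P6: not dominated.
P7: dominated by P3 (crew size 16≤19, duration 53≤65, price 126≤603, warranty 9≥8).
P8: not dominated.
P9: not dominated.
P10: not dominated.
P11: not dominated (best warranty).
Pareto-optimal: P1, P3, P5, P6, P8, P9, P10, P11 → 8.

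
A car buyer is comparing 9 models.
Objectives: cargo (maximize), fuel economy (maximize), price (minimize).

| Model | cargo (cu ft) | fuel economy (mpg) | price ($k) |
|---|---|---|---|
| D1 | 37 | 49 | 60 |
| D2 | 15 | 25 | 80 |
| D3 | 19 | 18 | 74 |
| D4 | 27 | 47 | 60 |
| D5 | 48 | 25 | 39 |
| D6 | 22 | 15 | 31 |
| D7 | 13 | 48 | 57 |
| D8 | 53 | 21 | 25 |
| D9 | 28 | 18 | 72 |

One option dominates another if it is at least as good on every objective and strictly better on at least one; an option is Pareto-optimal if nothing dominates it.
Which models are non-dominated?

D1, D5, D7, D8

D1: not dominated (best fuel economy).
D2: dominated by D1 (cargo 37≥15, fuel economy 49≥25, price 60≤80).
D3: dominated by D1 (cargo 37≥19, fuel economy 49≥18, price 60≤74).
D4: dominated by D1 (cargo 37≥27, fuel economy 49≥47, price 60≤60).
D5: not dominated.
D6: dominated by D8 (cargo 53≥22, fuel economy 21≥15, price 25≤31).
D7: not dominated.
D8: not dominated (best cargo).
D9: dominated by D1 (cargo 37≥28, fuel economy 49≥18, price 60≤72).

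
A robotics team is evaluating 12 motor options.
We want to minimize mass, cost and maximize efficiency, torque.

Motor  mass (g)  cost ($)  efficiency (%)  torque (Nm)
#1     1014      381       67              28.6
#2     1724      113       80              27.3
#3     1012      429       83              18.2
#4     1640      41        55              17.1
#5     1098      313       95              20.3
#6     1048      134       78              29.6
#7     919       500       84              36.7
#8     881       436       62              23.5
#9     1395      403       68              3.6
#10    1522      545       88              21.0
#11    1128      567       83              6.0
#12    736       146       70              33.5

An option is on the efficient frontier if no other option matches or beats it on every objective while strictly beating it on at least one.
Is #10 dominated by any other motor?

No

#1: worse on efficiency (67 vs 88).
#2: worse on mass (1724 vs 1522).
#3: worse on efficiency (83 vs 88).
#4: worse on mass (1640 vs 1522).
#5: worse on torque (20.3 vs 21.0).
#6: worse on efficiency (78 vs 88).
#7: worse on efficiency (84 vs 88).
#8: worse on efficiency (62 vs 88).
#9: worse on efficiency (68 vs 88).
#11: worse on cost (567 vs 545).
#12: worse on efficiency (70 vs 88).
No option is at least as good as #10 on every objective and strictly better on one.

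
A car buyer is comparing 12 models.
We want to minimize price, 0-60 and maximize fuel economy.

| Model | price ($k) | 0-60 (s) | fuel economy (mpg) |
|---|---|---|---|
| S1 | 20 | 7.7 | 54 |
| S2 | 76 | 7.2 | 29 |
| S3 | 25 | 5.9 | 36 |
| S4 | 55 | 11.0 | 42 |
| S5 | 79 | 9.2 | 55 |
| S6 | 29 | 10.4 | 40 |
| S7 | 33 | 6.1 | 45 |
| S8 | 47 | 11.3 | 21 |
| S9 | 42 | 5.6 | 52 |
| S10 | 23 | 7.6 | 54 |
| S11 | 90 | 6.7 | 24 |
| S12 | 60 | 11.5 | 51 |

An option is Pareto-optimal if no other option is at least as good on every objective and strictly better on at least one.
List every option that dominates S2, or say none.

S3, S7, S9

S3: price 25≤76, 0-60 5.9≤7.2, fuel economy 36≥29 — dominates S2.
S7: price 33≤76, 0-60 6.1≤7.2, fuel economy 45≥29 — dominates S2.
S9: price 42≤76, 0-60 5.6≤7.2, fuel economy 52≥29 — dominates S2.
Others (S1, S4, S5, S6, S8, S10, S11, S12) are each worse than S2 on at least one objective.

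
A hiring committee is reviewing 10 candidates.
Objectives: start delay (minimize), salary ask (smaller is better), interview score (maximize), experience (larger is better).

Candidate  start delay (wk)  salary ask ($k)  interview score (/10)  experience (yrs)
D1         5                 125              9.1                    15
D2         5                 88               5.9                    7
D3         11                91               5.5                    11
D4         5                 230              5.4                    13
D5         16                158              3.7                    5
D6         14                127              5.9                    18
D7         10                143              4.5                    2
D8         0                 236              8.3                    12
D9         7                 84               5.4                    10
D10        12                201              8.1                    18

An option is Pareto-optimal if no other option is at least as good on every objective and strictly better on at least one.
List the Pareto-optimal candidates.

D1: not dominated (best interview score).
D2: not dominated.
D3: not dominated.
D4: dominated by D1 (start delay 5≤5, salary ask 125≤230, interview score 9.1≥5.4, experience 15≥13).
D5: dominated by D1 (start delay 5≤16, salary ask 125≤158, interview score 9.1≥3.7, experience 15≥5).
D6: not dominated.
D7: dominated by D1 (start delay 5≤10, salary ask 125≤143, interview score 9.1≥4.5, experience 15≥2).
D8: not dominated (best start delay).
D9: not dominated (best salary ask).
D10: not dominated.

D1, D2, D3, D6, D8, D9, D10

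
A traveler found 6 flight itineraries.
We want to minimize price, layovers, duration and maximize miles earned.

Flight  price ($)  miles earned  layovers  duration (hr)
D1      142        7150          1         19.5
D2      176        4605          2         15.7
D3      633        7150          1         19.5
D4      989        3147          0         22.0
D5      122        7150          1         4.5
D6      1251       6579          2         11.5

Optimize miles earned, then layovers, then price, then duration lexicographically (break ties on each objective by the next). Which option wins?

First maximize miles earned: best is 7150, kept {D1, D3, D5}.
Then minimize layovers: best is 1, kept {D1, D3, D5}.
Then minimize price: best is 122, kept {D5}.

D5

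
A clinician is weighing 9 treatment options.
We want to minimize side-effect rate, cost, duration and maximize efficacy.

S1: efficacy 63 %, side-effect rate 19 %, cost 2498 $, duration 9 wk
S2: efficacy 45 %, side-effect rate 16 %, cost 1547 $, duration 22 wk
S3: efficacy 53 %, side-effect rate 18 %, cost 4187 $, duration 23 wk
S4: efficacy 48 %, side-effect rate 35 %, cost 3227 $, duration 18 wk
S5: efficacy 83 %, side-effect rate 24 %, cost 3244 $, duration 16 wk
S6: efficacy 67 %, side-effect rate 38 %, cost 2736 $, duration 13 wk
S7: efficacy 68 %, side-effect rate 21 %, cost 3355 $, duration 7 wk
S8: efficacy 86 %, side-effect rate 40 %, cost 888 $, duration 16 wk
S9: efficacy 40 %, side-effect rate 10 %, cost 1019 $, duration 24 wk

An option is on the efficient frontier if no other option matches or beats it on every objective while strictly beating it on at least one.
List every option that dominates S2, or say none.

none

S1: worse on side-effect rate (19 vs 16).
S3: worse on side-effect rate (18 vs 16).
S4: worse on side-effect rate (35 vs 16).
S5: worse on side-effect rate (24 vs 16).
S6: worse on side-effect rate (38 vs 16).
S7: worse on side-effect rate (21 vs 16).
S8: worse on side-effect rate (40 vs 16).
S9: worse on efficacy (40 vs 45).
No option dominates S2.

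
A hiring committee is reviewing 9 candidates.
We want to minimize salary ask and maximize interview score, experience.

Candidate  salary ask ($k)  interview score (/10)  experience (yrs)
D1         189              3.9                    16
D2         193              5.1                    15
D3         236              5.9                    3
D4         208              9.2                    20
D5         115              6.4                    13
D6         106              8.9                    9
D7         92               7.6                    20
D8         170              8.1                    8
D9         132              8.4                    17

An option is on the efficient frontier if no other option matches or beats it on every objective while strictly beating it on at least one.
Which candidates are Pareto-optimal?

D1: dominated by D7 (salary ask 92≤189, interview score 7.6≥3.9, experience 20≥16).
D2: dominated by D7 (salary ask 92≤193, interview score 7.6≥5.1, experience 20≥15).
D3: dominated by D4 (salary ask 208≤236, interview score 9.2≥5.9, experience 20≥3).
D4: not dominated (best interview score).
D5: dominated by D7 (salary ask 92≤115, interview score 7.6≥6.4, experience 20≥13).
D6: not dominated.
D7: not dominated (best salary ask).
D8: dominated by D6 (salary ask 106≤170, interview score 8.9≥8.1, experience 9≥8).
D9: not dominated.

D4, D6, D7, D9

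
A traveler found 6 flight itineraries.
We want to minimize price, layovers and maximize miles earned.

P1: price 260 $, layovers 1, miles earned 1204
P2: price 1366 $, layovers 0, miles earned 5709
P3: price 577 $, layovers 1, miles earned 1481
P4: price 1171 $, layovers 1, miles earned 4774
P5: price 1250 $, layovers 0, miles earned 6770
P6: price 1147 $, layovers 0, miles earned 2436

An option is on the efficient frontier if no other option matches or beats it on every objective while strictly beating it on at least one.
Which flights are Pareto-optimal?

P1, P3, P4, P5, P6

P1: not dominated (best price).
P2: dominated by P5 (price 1250≤1366, layovers 0≤0, miles earned 6770≥5709).
P3: not dominated.
P4: not dominated.
P5: not dominated (best miles earned).
P6: not dominated.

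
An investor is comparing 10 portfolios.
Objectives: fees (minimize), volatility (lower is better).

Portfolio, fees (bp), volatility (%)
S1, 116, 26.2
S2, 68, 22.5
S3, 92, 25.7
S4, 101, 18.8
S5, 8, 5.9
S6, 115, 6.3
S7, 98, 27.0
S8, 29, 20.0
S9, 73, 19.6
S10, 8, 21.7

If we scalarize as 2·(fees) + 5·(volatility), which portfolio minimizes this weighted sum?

S1: 2·116 + 5·26.2 = 363.0
S2: 2·68 + 5·22.5 = 248.5
S3: 2·92 + 5·25.7 = 312.5
S4: 2·101 + 5·18.8 = 296.0
S5: 2·8 + 5·5.9 = 45.5
S6: 2·115 + 5·6.3 = 261.5
S7: 2·98 + 5·27.0 = 331.0
S8: 2·29 + 5·20.0 = 158.0
S9: 2·73 + 5·19.6 = 244.0
S10: 2·8 + 5·21.7 = 124.5
Lowest: S5 at 45.5.

S5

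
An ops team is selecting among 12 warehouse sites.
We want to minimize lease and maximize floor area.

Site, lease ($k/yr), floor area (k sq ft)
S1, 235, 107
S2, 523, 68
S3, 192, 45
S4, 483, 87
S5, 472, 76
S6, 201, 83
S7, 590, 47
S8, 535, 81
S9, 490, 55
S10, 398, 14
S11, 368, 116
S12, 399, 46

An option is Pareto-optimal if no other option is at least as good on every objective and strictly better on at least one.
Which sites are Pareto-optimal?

S1, S3, S6, S11

S1: not dominated.
S2: dominated by S1 (lease 235≤523, floor area 107≥68).
S3: not dominated (best lease).
S4: dominated by S1 (lease 235≤483, floor area 107≥87).
S5: dominated by S1 (lease 235≤472, floor area 107≥76).
S6: not dominated.
S7: dominated by S1 (lease 235≤590, floor area 107≥47).
S8: dominated by S1 (lease 235≤535, floor area 107≥81).
S9: dominated by S1 (lease 235≤490, floor area 107≥55).
S10: dominated by S1 (lease 235≤398, floor area 107≥14).
S11: not dominated (best floor area).
S12: dominated by S1 (lease 235≤399, floor area 107≥46).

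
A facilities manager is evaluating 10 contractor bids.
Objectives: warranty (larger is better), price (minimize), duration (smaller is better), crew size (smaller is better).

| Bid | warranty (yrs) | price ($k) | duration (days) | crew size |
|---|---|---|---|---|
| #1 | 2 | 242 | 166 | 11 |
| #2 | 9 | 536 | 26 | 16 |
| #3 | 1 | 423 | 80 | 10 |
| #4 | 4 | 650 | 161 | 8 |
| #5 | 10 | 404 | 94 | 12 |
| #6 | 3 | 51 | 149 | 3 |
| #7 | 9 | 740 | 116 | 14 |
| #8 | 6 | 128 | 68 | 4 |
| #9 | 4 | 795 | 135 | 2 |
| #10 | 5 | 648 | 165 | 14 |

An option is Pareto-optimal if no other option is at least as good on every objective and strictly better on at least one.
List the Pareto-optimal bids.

#2, #5, #6, #8, #9

#1: dominated by #6 (warranty 3≥2, price 51≤242, duration 149≤166, crew size 3≤11).
#2: not dominated (best duration).
#3: dominated by #8 (warranty 6≥1, price 128≤423, duration 68≤80, crew size 4≤10).
#4: dominated by #8 (warranty 6≥4, price 128≤650, duration 68≤161, crew size 4≤8).
#5: not dominated (best warranty).
#6: not dominated (best price).
#7: dominated by #5 (warranty 10≥9, price 404≤740, duration 94≤116, crew size 12≤14).
#8: not dominated.
#9: not dominated (best crew size).
#10: dominated by #5 (warranty 10≥5, price 404≤648, duration 94≤165, crew size 12≤14).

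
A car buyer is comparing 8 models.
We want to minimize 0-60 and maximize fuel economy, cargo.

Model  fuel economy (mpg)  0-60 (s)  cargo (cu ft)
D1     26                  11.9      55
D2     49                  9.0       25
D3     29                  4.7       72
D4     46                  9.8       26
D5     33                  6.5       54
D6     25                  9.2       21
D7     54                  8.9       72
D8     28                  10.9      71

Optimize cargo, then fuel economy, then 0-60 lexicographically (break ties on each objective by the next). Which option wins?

D7

First maximize cargo: best is 72, kept {D3, D7}.
Then maximize fuel economy: best is 54, kept {D7}.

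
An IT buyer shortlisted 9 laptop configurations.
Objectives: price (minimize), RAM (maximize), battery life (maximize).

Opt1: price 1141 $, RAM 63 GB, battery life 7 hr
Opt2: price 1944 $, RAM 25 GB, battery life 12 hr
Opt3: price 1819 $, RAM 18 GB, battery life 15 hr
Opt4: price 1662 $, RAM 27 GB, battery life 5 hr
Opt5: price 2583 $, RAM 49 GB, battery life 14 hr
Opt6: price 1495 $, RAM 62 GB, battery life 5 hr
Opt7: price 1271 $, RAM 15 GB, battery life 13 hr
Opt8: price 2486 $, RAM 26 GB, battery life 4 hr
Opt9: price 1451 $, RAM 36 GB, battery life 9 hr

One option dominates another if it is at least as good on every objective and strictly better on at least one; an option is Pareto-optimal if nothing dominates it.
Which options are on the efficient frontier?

Opt1: not dominated (best price).
Opt2: not dominated.
Opt3: not dominated (best battery life).
Opt4: dominated by Opt1 (price 1141≤1662, RAM 63≥27, battery life 7≥5).
Opt5: not dominated.
Opt6: dominated by Opt1 (price 1141≤1495, RAM 63≥62, battery life 7≥5).
Opt7: not dominated.
Opt8: dominated by Opt1 (price 1141≤2486, RAM 63≥26, battery life 7≥4).
Opt9: not dominated.

Opt1, Opt2, Opt3, Opt5, Opt7, Opt9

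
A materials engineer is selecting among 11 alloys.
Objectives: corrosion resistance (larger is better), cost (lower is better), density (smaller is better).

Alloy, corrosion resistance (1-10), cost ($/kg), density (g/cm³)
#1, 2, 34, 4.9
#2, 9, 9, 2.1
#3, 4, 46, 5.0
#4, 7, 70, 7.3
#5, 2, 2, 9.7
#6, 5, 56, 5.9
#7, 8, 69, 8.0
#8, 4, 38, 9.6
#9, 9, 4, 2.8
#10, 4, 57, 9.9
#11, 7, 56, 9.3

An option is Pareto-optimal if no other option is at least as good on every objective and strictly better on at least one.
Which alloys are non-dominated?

#1: dominated by #2 (corrosion resistance 9≥2, cost 9≤34, density 2.1≤4.9).
#2: not dominated (best density).
#3: dominated by #2 (corrosion resistance 9≥4, cost 9≤46, density 2.1≤5.0).
#4: dominated by #2 (corrosion resistance 9≥7, cost 9≤70, density 2.1≤7.3).
#5: not dominated (best cost).
#6: dominated by #2 (corrosion resistance 9≥5, cost 9≤56, density 2.1≤5.9).
#7: dominated by #2 (corrosion resistance 9≥8, cost 9≤69, density 2.1≤8.0).
#8: dominated by #2 (corrosion resistance 9≥4, cost 9≤38, density 2.1≤9.6).
#9: not dominated.
#10: dominated by #2 (corrosion resistance 9≥4, cost 9≤57, density 2.1≤9.9).
#11: dominated by #2 (corrosion resistance 9≥7, cost 9≤56, density 2.1≤9.3).

#2, #5, #9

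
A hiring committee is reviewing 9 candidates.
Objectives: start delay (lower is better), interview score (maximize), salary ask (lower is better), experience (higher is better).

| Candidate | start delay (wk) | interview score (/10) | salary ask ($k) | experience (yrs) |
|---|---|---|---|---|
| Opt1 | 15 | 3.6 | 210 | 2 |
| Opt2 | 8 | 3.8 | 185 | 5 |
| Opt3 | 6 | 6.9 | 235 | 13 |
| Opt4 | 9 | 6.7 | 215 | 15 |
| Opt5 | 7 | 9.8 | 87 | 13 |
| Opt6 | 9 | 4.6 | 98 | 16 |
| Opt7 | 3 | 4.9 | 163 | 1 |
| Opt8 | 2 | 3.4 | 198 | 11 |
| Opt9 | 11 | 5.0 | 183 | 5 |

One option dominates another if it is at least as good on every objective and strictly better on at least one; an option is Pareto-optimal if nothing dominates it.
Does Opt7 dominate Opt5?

No

Opt7 vs Opt5: Opt7 is worse on interview score (4.9 vs 9.8), so it does not dominate Opt5.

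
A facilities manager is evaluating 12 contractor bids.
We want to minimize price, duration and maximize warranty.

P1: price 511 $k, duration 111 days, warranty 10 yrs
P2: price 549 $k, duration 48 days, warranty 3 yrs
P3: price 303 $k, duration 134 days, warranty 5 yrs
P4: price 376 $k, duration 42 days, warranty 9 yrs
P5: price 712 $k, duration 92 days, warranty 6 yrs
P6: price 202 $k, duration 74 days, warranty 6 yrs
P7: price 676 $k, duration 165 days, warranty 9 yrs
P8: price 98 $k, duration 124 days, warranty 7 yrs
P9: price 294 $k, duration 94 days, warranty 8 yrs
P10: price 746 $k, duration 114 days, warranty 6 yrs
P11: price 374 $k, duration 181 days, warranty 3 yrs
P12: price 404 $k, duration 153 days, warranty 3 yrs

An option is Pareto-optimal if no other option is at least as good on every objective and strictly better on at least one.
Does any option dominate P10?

Yes

P1 vs P10: price 511≤746, duration 111≤114, warranty 10≥6 — P1 is at least as good on every objective and strictly better on at least one, so P1 dominates P10.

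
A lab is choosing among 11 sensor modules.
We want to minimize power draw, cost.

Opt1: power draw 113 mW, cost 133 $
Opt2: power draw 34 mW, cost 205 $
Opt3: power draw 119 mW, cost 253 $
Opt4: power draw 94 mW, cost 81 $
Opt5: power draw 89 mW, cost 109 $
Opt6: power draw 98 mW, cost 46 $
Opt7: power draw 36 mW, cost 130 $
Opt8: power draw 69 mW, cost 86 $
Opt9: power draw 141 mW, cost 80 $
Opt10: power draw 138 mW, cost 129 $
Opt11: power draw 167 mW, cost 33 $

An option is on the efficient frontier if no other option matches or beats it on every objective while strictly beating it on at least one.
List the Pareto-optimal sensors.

Opt2, Opt4, Opt6, Opt7, Opt8, Opt11

Opt1: dominated by Opt4 (power draw 94≤113, cost 81≤133).
Opt2: not dominated (best power draw).
Opt3: dominated by Opt1 (power draw 113≤119, cost 133≤253).
Opt4: not dominated.
Opt5: dominated by Opt8 (power draw 69≤89, cost 86≤109).
Opt6: not dominated.
Opt7: not dominated.
Opt8: not dominated.
Opt9: dominated by Opt6 (power draw 98≤141, cost 46≤80).
Opt10: dominated by Opt4 (power draw 94≤138, cost 81≤129).
Opt11: not dominated (best cost).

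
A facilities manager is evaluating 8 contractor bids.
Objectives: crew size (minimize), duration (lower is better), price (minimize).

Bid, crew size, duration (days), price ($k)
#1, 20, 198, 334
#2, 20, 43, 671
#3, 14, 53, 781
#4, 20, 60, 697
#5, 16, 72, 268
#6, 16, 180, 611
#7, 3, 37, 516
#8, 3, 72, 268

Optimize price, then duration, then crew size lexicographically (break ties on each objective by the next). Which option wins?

First minimize price: best is 268, kept {#5, #8}.
Then minimize duration: best is 72, kept {#5, #8}.
Then minimize crew size: best is 3, kept {#8}.

#8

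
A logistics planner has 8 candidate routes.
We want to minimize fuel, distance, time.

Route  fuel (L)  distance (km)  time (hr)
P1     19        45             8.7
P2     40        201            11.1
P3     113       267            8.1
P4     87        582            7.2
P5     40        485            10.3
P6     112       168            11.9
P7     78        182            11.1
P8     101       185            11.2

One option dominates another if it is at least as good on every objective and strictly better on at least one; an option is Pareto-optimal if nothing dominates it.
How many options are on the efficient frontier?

3

P1: not dominated (best fuel).
P2: dominated by P1 (fuel 19≤40, distance 45≤201, time 8.7≤11.1).
P3: not dominated.
P4: not dominated (best time).
P5: dominated by P1 (fuel 19≤40, distance 45≤485, time 8.7≤10.3).
P6: dominated by P1 (fuel 19≤112, distance 45≤168, time 8.7≤11.9).
P7: dominated by P1 (fuel 19≤78, distance 45≤182, time 8.7≤11.1).
P8: dominated by P1 (fuel 19≤101, distance 45≤185, time 8.7≤11.2).
Pareto-optimal: P1, P3, P4 → 3.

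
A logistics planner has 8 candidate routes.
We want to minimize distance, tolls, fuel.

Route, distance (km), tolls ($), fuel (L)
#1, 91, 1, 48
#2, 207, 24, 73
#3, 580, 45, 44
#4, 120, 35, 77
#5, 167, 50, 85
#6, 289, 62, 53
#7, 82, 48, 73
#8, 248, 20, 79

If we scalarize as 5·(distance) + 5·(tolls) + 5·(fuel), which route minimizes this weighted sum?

#1

#1: 5·91 + 5·1 + 5·48 = 700
#2: 5·207 + 5·24 + 5·73 = 1520
#3: 5·580 + 5·45 + 5·44 = 3345
#4: 5·120 + 5·35 + 5·77 = 1160
#5: 5·167 + 5·50 + 5·85 = 1510
#6: 5·289 + 5·62 + 5·53 = 2020
#7: 5·82 + 5·48 + 5·73 = 1015
#8: 5·248 + 5·20 + 5·79 = 1735
Lowest: #1 at 700.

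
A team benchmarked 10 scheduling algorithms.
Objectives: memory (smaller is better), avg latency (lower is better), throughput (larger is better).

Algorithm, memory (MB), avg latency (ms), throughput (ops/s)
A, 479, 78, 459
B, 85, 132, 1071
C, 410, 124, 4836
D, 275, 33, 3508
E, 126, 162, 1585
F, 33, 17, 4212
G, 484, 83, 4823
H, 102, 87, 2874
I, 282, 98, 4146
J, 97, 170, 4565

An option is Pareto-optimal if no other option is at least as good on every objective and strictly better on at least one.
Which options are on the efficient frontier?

C, F, G, J

A: dominated by D (memory 275≤479, avg latency 33≤78, throughput 3508≥459).
B: dominated by F (memory 33≤85, avg latency 17≤132, throughput 4212≥1071).
C: not dominated (best throughput).
D: dominated by F (memory 33≤275, avg latency 17≤33, throughput 4212≥3508).
E: dominated by F (memory 33≤126, avg latency 17≤162, throughput 4212≥1585).
F: not dominated (best memory).
G: not dominated.
H: dominated by F (memory 33≤102, avg latency 17≤87, throughput 4212≥2874).
I: dominated by F (memory 33≤282, avg latency 17≤98, throughput 4212≥4146).
J: not dominated.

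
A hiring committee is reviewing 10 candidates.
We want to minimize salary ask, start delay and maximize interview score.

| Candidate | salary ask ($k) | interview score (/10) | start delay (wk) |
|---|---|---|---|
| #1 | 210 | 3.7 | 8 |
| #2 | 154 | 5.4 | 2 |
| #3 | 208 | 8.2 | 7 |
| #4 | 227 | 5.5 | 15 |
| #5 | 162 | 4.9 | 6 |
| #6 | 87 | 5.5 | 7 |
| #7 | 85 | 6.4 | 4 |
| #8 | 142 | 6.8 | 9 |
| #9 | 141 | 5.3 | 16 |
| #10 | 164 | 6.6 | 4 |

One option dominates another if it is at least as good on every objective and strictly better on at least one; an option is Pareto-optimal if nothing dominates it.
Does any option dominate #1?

Yes

#2 vs #1: salary ask 154≤210, interview score 5.4≥3.7, start delay 2≤8 — #2 is at least as good on every objective and strictly better on at least one, so #2 dominates #1.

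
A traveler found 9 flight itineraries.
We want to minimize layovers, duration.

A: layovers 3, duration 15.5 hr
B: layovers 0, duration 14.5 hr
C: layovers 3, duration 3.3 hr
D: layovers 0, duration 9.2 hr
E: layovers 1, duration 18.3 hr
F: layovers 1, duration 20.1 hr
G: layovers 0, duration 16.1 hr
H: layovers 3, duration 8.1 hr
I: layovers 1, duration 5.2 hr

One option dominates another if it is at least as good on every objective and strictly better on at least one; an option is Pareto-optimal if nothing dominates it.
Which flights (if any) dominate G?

B, D

B: layovers 0≤0, duration 14.5≤16.1 — dominates G.
D: layovers 0≤0, duration 9.2≤16.1 — dominates G.
Others (A, C, E, F, H, I) are each worse than G on at least one objective.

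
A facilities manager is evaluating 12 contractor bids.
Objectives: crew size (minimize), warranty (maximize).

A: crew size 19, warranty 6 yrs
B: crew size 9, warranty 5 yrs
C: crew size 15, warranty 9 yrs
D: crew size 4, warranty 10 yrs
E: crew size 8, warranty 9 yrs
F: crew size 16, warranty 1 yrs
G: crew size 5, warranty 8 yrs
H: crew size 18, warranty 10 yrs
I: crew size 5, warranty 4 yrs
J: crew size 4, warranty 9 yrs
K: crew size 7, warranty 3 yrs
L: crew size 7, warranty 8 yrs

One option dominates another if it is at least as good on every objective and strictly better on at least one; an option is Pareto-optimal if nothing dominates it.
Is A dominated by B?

B vs A: B is worse on warranty (5 vs 6), so it does not dominate A.

No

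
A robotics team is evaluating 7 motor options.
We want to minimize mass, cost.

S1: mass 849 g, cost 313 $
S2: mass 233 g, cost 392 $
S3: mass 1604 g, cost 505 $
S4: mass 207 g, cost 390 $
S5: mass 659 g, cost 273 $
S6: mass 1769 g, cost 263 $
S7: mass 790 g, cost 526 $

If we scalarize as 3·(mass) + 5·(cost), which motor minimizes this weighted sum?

S1: 3·849 + 5·313 = 4112
S2: 3·233 + 5·392 = 2659
S3: 3·1604 + 5·505 = 7337
S4: 3·207 + 5·390 = 2571
S5: 3·659 + 5·273 = 3342
S6: 3·1769 + 5·263 = 6622
S7: 3·790 + 5·526 = 5000
Lowest: S4 at 2571.

S4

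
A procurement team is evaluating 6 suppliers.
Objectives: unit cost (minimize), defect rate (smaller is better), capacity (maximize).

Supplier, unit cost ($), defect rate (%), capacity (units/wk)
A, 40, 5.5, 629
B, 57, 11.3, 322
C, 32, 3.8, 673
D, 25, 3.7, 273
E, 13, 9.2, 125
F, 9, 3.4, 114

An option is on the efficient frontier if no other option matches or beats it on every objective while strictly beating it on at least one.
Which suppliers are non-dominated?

A: dominated by C (unit cost 32≤40, defect rate 3.8≤5.5, capacity 673≥629).
B: dominated by A (unit cost 40≤57, defect rate 5.5≤11.3, capacity 629≥322).
C: not dominated (best capacity).
D: not dominated.
E: not dominated.
F: not dominated (best unit cost).

C, D, E, F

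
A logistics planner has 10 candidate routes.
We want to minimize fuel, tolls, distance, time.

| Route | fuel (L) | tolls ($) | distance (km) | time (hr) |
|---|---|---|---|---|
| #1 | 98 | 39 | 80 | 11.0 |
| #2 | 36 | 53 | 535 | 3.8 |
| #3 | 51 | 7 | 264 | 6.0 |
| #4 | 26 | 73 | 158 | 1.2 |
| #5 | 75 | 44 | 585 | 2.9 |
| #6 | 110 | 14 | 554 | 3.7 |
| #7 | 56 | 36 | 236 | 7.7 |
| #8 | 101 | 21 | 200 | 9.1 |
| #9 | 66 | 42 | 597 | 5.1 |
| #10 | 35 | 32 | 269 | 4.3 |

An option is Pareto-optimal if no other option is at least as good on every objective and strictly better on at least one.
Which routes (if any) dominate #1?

#2: worse on tolls (53 vs 39).
#3: worse on distance (264 vs 80).
#4: worse on tolls (73 vs 39).
#5: worse on tolls (44 vs 39).
#6: worse on fuel (110 vs 98).
#7: worse on distance (236 vs 80).
#8: worse on fuel (101 vs 98).
#9: worse on tolls (42 vs 39).
#10: worse on distance (269 vs 80).
No option dominates #1.

none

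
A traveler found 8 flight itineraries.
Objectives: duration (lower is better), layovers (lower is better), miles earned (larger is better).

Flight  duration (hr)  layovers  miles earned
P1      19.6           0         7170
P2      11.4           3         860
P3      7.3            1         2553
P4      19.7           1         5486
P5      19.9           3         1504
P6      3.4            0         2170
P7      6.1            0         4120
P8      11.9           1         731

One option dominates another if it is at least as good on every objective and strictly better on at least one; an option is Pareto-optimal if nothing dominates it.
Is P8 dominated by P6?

P6 vs P8: duration 3.4≤11.9, layovers 0≤1, miles earned 2170≥731 — P6 is at least as good on every objective with at least one strict improvement.

Yes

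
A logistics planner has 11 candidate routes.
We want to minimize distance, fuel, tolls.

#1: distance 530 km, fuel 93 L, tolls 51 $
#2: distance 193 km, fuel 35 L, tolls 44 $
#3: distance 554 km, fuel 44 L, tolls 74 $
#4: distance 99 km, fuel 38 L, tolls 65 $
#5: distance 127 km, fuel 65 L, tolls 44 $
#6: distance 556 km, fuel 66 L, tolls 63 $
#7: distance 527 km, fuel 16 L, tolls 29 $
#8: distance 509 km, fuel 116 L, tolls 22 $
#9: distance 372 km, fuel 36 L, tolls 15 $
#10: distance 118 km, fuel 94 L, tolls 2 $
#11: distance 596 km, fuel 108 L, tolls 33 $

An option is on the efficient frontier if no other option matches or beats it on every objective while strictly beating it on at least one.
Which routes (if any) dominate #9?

#1: worse on distance (530 vs 372).
#2: worse on tolls (44 vs 15).
#3: worse on distance (554 vs 372).
#4: worse on fuel (38 vs 36).
#5: worse on fuel (65 vs 36).
#6: worse on distance (556 vs 372).
#7: worse on distance (527 vs 372).
#8: worse on distance (509 vs 372).
#10: worse on fuel (94 vs 36).
#11: worse on distance (596 vs 372).
No option dominates #9.

none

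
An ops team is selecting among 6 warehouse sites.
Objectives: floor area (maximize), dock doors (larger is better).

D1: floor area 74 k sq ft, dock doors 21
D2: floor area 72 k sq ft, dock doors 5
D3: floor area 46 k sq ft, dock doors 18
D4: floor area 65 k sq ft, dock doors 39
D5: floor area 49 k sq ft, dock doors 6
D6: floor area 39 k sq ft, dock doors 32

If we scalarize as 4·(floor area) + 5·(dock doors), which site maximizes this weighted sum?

D1: 4·74 + 5·21 = 401
D2: 4·72 + 5·5 = 313
D3: 4·46 + 5·18 = 274
D4: 4·65 + 5·39 = 455
D5: 4·49 + 5·6 = 226
D6: 4·39 + 5·32 = 316
Highest: D4 at 455.

D4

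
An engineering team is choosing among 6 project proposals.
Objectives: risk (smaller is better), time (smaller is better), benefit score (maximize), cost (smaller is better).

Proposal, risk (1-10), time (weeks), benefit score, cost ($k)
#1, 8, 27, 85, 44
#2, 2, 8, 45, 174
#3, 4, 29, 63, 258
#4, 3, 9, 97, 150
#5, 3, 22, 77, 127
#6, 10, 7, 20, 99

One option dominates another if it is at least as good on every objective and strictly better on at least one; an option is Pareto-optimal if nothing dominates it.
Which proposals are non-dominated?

#1: not dominated (best cost).
#2: not dominated (best risk).
#3: dominated by #4 (risk 3≤4, time 9≤29, benefit score 97≥63, cost 150≤258).
#4: not dominated (best benefit score).
#5: not dominated.
#6: not dominated (best time).

#1, #2, #4, #5, #6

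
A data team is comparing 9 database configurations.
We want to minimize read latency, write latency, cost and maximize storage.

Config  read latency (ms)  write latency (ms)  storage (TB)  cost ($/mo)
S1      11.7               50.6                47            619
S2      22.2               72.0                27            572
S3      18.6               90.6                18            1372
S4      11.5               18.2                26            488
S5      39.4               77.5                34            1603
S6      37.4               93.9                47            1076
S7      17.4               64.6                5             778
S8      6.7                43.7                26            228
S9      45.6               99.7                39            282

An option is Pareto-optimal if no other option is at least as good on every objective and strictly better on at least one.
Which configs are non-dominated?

S1: not dominated.
S2: not dominated.
S3: dominated by S1 (read latency 11.7≤18.6, write latency 50.6≤90.6, storage 47≥18, cost 619≤1372).
S4: not dominated (best write latency).
S5: dominated by S1 (read latency 11.7≤39.4, write latency 50.6≤77.5, storage 47≥34, cost 619≤1603).
S6: dominated by S1 (read latency 11.7≤37.4, write latency 50.6≤93.9, storage 47≥47, cost 619≤1076).
S7: dominated by S1 (read latency 11.7≤17.4, write latency 50.6≤64.6, storage 47≥5, cost 619≤778).
S8: not dominated (best read latency).
S9: not dominated.

S1, S2, S4, S8, S9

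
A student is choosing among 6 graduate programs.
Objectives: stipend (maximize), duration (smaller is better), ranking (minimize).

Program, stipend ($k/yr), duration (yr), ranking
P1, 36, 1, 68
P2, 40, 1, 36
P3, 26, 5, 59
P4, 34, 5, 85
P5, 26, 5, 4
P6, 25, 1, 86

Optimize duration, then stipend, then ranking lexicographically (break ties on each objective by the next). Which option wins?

First minimize duration: best is 1, kept {P1, P2, P6}.
Then maximize stipend: best is 40, kept {P2}.

P2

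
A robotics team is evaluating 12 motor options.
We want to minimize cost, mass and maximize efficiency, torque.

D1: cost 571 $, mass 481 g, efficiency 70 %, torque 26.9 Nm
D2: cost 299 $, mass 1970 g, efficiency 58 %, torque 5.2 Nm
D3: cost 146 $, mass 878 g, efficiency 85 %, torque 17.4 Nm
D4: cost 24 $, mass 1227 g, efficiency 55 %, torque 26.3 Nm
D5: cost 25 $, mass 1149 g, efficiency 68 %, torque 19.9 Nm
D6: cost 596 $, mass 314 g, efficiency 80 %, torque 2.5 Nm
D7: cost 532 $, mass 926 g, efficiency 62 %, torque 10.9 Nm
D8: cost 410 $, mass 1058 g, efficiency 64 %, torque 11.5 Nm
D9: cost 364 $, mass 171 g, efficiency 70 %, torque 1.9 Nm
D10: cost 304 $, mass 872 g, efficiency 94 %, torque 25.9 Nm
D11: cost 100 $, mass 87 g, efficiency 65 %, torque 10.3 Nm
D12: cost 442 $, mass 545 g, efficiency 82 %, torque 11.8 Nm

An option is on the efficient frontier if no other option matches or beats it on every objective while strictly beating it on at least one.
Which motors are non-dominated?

D1: not dominated (best torque).
D2: dominated by D3 (cost 146≤299, mass 878≤1970, efficiency 85≥58, torque 17.4≥5.2).
D3: not dominated.
D4: not dominated (best cost).
D5: not dominated.
D6: not dominated.
D7: dominated by D3 (cost 146≤532, mass 878≤926, efficiency 85≥62, torque 17.4≥10.9).
D8: dominated by D3 (cost 146≤410, mass 878≤1058, efficiency 85≥64, torque 17.4≥11.5).
D9: not dominated.
D10: not dominated (best efficiency).
D11: not dominated (best mass).
D12: not dominated.

D1, D3, D4, D5, D6, D9, D10, D11, D12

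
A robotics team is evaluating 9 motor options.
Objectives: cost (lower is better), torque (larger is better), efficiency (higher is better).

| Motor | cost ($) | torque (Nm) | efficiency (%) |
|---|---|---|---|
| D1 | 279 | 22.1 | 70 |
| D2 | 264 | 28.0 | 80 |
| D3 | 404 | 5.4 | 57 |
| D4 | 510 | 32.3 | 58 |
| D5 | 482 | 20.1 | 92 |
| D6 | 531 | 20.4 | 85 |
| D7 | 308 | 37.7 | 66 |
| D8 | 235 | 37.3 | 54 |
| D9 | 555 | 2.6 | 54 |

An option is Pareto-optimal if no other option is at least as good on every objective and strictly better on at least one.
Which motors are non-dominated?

D2, D5, D6, D7, D8

D1: dominated by D2 (cost 264≤279, torque 28.0≥22.1, efficiency 80≥70).
D2: not dominated.
D3: dominated by D1 (cost 279≤404, torque 22.1≥5.4, efficiency 70≥57).
D4: dominated by D7 (cost 308≤510, torque 37.7≥32.3, efficiency 66≥58).
D5: not dominated (best efficiency).
D6: not dominated.
D7: not dominated (best torque).
D8: not dominated (best cost).
D9: dominated by D1 (cost 279≤555, torque 22.1≥2.6, efficiency 70≥54).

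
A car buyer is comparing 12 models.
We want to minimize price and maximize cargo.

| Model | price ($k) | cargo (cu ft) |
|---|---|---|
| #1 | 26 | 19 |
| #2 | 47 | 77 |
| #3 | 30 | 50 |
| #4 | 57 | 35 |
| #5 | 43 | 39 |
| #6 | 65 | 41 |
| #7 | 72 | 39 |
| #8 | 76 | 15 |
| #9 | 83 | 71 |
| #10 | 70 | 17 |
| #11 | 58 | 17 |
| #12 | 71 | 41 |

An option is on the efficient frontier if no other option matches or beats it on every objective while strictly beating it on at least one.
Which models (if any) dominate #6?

#2, #3

#2: price 47≤65, cargo 77≥41 — dominates #6.
#3: price 30≤65, cargo 50≥41 — dominates #6.
Others (#1, #4, #5, #7, #8, #9, #10, #11, #12) are each worse than #6 on at least one objective.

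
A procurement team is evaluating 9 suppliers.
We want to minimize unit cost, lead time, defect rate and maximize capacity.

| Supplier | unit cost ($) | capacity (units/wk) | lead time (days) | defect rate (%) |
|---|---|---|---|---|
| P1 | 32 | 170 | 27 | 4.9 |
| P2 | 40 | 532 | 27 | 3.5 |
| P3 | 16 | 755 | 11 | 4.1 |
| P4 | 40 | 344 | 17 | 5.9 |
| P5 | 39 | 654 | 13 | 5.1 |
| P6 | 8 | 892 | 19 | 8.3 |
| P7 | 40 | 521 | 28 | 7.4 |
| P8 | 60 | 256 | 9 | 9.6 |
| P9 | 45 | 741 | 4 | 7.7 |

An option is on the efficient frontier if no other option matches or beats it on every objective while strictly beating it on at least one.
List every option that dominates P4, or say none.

P3: unit cost 16≤40, capacity 755≥344, lead time 11≤17, defect rate 4.1≤5.9 — dominates P4.
P5: unit cost 39≤40, capacity 654≥344, lead time 13≤17, defect rate 5.1≤5.9 — dominates P4.
Others (P1, P2, P6, P7, P8, P9) are each worse than P4 on at least one objective.

P3, P5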